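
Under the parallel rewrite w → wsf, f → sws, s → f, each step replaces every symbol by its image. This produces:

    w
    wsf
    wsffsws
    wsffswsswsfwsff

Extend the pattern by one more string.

φ(wsffswsswsfwsff) expands symbol-by-symbol to wsf f sws sws f wsf f f wsf f sws wsf f sws sws; joining the 15 pieces gives the next term.

wsffswsswsfwsfffwsffswswsffswssws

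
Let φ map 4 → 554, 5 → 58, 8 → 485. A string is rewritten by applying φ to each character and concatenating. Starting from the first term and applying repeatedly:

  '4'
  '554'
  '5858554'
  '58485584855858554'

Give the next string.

Rewriting the 17 symbols of 58485584855858554 one by one yields 58 485 554 485 58 58 485 554 485 58 58 485 58 485 58 58 554; concatenated:

5848555448558584855544855858485584855858554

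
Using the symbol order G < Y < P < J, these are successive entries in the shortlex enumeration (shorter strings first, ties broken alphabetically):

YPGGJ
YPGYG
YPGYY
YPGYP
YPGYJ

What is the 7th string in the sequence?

Advancing 2 positions from YPGYJ through YPGYJ → YPGPG reaches term 7.

YPGPY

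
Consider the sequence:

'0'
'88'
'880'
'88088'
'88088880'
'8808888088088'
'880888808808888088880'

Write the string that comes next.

This is a Fibonacci-style word recurrence s(k) = s(k−1)·s(k−2): e.g. 88·0 = 880.
Continuing: 880888808808888088880 · 8808888088088 gives term 8.

8808888088088880888808808888088088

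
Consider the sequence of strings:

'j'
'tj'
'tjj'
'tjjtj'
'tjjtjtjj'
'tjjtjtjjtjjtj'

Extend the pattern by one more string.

tjjtjtjjtjjtjtjjtjtjj

Each term (from the third on) is the previous term followed by the one before it: term 3 = tj·j = tjj.
So term 7 is tjjtjtjjtjjtj·tjjtjtjj.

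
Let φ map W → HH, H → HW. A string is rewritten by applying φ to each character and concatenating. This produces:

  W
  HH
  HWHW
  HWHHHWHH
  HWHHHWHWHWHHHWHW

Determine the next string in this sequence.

Replace each of the 16 characters of HWHHHWHWHWHHHWHW in place — HW HH HW HW HW HH HW HH HW HH HW HW HW HH HW HH — and concatenate.

HWHHHWHWHWHHHWHHHWHHHWHWHWHHHWHH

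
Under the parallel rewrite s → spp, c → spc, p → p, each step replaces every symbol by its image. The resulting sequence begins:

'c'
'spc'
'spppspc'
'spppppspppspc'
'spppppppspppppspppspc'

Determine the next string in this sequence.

Rewriting the 21 symbols of spppppppspppppspppspc one by one yields spp p p p p p p p spp p p p p p spp p p p spp p spc; concatenated:

spppppppppspppppppspppppspppspc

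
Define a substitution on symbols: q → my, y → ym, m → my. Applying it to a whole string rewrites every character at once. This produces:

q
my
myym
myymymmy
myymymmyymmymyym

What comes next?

Applying the rule to each of the 16 symbols of myymymmyymmymyym gives the pieces my ym ym my ym my my ym ym my my ym my ym ym my, which concatenate to the answer.

myymymmyymmymyymymmymyymmyymymmy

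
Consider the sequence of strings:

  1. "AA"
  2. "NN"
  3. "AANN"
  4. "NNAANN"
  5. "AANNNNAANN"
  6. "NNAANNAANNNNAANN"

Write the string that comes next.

AANNNNAANNNNAANNAANNNNAANN

From term 3 onward, concatenate the second-to-last term with the last: AA·NN = AANN, NN·AANN = NNAANN, …
The next term joins AANNNNAANN and NNAANNAANNNNAANN.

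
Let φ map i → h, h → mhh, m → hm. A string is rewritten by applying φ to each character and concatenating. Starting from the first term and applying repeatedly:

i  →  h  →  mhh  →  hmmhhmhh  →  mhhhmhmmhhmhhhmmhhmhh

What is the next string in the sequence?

Rewriting the 21 symbols of mhhhmhmmhhmhhhmmhhmhh one by one yields hm mhh mhh mhh hm mhh hm hm mhh mhh hm mhh mhh mhh hm hm mhh mhh hm mhh mhh; concatenated:

hmmhhmhhmhhhmmhhhmhmmhhmhhhmmhhmhhmhhhmhmmhhmhhhmmhhmhh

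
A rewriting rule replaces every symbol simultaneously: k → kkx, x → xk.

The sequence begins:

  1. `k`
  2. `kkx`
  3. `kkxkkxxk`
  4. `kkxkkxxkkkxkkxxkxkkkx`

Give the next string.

kkxkkxxkkkxkkxxkxkkkxkkxkkxxkkkxkkxxkxkkkxxkkkxkkxkkxxk

φ(kkxkkxxkkkxkkxxkxkkkx) expands symbol-by-symbol to kkx kkx xk kkx kkx xk xk kkx kkx kkx xk kkx kkx xk xk kkx xk kkx kkx kkx xk; joining the 21 pieces gives the next term.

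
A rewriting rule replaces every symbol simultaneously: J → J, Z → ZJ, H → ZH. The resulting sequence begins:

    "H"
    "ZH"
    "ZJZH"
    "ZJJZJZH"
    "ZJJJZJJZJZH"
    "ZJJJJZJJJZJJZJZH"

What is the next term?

ZJJJJJZJJJJZJJJZJJZJZH

Applying the rule to each of the 16 symbols of ZJJJJZJJJZJJZJZH gives the pieces ZJ J J J J ZJ J J J ZJ J J ZJ J ZJ ZH, which concatenate to the answer.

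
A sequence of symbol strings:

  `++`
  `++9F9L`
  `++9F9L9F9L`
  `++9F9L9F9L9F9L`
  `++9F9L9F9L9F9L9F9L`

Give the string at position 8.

++9F9L9F9L9F9L9F9L9F9L9F9L9F9L

Every step adds 9F9L to the end: s(k+1) = s(k)·9F9L.
From ++9F9L9F9L9F9L9F9L, 3 further steps: ++9F9L9F9L9F9L9F9L → ++9F9L9F9L9F9L9F9L9F9L → ++9F9L9F9L9F9L9F9L9F9L9F9L → (answer).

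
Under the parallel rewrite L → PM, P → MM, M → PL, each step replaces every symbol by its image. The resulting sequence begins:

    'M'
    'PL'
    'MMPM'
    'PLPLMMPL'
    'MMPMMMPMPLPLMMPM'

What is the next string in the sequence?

Replace each of the 16 characters of MMPMMMPMPLPLMMPM in place — PL PL MM PL PL PL MM PL MM PM MM PM PL PL MM PL — and concatenate.

PLPLMMPLPLPLMMPLMMPMMMPMPLPLMMPL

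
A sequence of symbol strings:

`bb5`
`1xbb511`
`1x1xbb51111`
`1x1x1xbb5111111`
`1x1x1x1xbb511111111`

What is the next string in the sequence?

s(k+1) = 1x·s(k)·11, so each term gains 1x as a prefix and 11 as a suffix.
One more step from 1x1x1x1xbb511111111 gives the answer.

1x1x1x1x1xbb51111111111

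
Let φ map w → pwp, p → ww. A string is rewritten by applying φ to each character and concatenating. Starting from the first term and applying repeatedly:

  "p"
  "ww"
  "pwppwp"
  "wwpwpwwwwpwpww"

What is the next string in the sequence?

φ(wwpwpwwwwpwpww) expands symbol-by-symbol to pwp pwp ww pwp ww pwp pwp pwp pwp ww pwp ww pwp pwp; joining the 14 pieces gives the next term.

pwppwpwwpwpwwpwppwppwppwpwwpwpwwpwppwp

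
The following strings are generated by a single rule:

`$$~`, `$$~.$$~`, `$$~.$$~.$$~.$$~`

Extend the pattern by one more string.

Every step duplicates the string with '.' between the halves.
Doubling $$~.$$~.$$~.$$~ with '.' between the halves:

$$~.$$~.$$~.$$~.$$~.$$~.$$~.$$~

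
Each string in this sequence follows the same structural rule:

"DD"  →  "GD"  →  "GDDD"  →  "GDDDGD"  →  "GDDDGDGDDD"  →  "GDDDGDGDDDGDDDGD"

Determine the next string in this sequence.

GDDDGDGDDDGDDDGDGDDDGDGDDD

This is a Fibonacci-style word recurrence s(k) = s(k−1)·s(k−2): e.g. GD·DD = GDDD.
The next term joins GDDDGDGDDDGDDDGD and GDDDGDGDDD.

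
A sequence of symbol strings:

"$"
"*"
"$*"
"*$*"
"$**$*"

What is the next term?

*$*$**$*

From term 3 onward, concatenate the second-to-last term with the last: $·* = $*, *·$* = *$*, …
The next term joins *$* and $**$*.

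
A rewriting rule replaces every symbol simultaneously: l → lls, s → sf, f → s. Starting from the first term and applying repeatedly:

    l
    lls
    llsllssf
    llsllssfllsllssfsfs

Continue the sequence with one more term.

Rewriting the 19 symbols of llsllssfllsllssfsfs one by one yields lls lls sf lls lls sf sf s lls lls sf lls lls sf sf s sf s sf; concatenated:

llsllssfllsllssfsfsllsllssfllsllssfsfssfssf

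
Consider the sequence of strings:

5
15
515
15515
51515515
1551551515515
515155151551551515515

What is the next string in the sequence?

1551551515515515155151551551515515

Each term (from the third on) is the two preceding terms concatenated in order: term 3 = 5·15 = 515.
So term 8 is 1551551515515·515155151551551515515.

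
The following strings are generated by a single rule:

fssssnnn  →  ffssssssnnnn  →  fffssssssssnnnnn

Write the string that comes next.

The n-th term is n-1 f's then 2n s's then n+1 n's, where the shown terms are n = 2, 3, 4.
For the next term, n = 5, so the run lengths are 4, 10, 6.

ffffssssssssssnnnnnn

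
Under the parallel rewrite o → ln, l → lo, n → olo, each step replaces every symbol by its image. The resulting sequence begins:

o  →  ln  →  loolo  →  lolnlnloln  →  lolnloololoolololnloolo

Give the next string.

Rewriting the 23 symbols of lolnloololoolololnloolo one by one yields lo ln lo olo lo ln ln lo ln lo ln ln lo ln lo ln lo olo lo ln ln lo ln; concatenated:

lolnloolololnlnlolnlolnlnlolnlolnloolololnlnloln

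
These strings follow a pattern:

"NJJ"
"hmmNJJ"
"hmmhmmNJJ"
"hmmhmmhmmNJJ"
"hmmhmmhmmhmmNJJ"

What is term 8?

Each term is the previous one with hmm prepended.
From hmmhmmhmmhmmNJJ, 3 further steps: hmmhmmhmmhmmNJJ → hmmhmmhmmhmmhmmNJJ → hmmhmmhmmhmmhmmhmmNJJ → (answer).

hmmhmmhmmhmmhmmhmmhmmNJJ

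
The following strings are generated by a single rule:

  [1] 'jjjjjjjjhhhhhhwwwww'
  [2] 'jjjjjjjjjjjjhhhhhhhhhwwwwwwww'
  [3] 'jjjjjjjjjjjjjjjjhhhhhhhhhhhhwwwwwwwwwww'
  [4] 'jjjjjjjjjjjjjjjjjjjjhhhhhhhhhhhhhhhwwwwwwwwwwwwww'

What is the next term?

jjjjjjjjjjjjjjjjjjjjjjjjhhhhhhhhhhhhhhhhhhwwwwwwwwwwwwwwwww

Each string has the form j^{4n} h^{3n} w^{3n-1}, where the shown terms are n = 2, 3, 4, 5.
At n = 6 the blocks have lengths 24, 18, 17.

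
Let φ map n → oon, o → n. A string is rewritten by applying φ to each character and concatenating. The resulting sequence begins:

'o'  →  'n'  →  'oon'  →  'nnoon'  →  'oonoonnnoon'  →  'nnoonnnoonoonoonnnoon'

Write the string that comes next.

oonoonnnoonoonoonnnoonnnoonnnoonoonoonnnoon

Applying the rule to each of the 21 symbols of nnoonnnoonoonoonnnoon gives the pieces oon oon n n oon oon oon n n oon n n oon n n oon oon oon n n oon, which concatenate to the answer.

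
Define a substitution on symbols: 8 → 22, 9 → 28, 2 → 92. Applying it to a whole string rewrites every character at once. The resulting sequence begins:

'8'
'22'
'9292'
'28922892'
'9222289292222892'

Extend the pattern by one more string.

Replace each of the 16 characters of 9222289292222892 in place — 28 92 92 92 92 22 28 92 28 92 92 92 92 22 28 92 — and concatenate.

28929292922228922892929292222892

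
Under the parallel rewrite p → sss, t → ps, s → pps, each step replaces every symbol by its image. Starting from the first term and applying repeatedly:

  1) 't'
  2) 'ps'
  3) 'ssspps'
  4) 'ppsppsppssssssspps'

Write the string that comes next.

φ(ppsppsppssssssspps) expands symbol-by-symbol to sss sss pps sss sss pps sss sss pps pps pps pps pps pps pps sss sss pps; joining the 18 pieces gives the next term.

ssssssppsssssssppsssssssppsppsppsppsppsppsppssssssspps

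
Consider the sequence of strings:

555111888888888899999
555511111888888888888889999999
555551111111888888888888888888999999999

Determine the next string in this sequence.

Each string has the form 5^{n+1} 1^{2n-1} 8^{4n+2} 9^{2n+1}, where the shown terms are n = 2, 3, 4.
Setting n = 5 gives 6, 9, 22, 11 characters in each block.

555555111111111888888888888888888888899999999999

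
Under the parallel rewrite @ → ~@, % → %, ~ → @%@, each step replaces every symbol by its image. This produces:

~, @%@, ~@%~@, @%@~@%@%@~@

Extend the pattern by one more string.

Rewriting each symbol of @%@~@%@%@~@: @→~@, %→%, @→~@, ~→@%@, @→~@, %→%, @→~@, %→%, @→~@, ~→@%@, @→~@, which concatenates to ~@ % ~@ @%@ ~@ % ~@ % ~@ @%@ ~@.

~@%~@@%@~@%~@%~@@%@~@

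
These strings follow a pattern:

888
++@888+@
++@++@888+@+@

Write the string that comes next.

Every step adds ++@ to the front and +@ to the end of the previous string.
So the next term is ++@·++@++@888+@+@·+@.

++@++@++@888+@+@+@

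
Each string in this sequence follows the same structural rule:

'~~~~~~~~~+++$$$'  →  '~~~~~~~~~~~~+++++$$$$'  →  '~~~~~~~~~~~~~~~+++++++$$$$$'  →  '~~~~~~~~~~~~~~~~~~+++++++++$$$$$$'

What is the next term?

~~~~~~~~~~~~~~~~~~~~~+++++++++++$$$$$$$

Reading off run lengths: ~ runs 9, 12, 15, 18; + runs 3, 5, 7, 9; $ runs 3, 4, 5, 6 — each is linear in n, where the shown terms are n = 2, 3, 4, 5.
Setting n = 6 gives 21, 11, 7 characters in each block.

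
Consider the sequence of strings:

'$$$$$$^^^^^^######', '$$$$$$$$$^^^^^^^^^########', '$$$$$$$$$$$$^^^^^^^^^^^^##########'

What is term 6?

Term n consists of 3n $'s, followed by 3n ^'s, followed by 2n+2 #'s, where the shown terms are n = 2, 3, 4.
Setting n = 7 gives 21, 21, 16 characters in each block.

$$$$$$$$$$$$$$$$$$$$$^^^^^^^^^^^^^^^^^^^^^################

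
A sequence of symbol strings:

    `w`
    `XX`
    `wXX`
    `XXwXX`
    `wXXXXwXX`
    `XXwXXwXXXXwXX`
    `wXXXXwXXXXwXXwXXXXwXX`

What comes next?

XXwXXwXXXXwXXwXXXXwXXXXwXXwXXXXwXX

From term 3 onward, concatenate the second-to-last term with the last: w·XX = wXX, XX·wXX = XXwXX, …
The next term joins XXwXXwXXXXwXX and wXXXXwXXXXwXXwXXXXwXX.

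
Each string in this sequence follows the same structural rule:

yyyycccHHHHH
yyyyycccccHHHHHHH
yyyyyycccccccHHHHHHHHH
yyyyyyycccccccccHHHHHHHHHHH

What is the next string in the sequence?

yyyyyyyycccccccccccHHHHHHHHHHHHH

Each string has the form y^{n+3} c^{2n+1} H^{2n+3} (n = 1, 2, …).
For the next term, n = 5, so the run lengths are 8, 11, 13.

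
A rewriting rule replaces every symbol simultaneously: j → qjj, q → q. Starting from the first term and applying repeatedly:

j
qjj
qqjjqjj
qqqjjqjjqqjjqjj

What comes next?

qqqqjjqjjqqjjqjjqqqjjqjjqqjjqjj

Replace each of the 15 characters of qqqjjqjjqqjjqjj in place — q q q qjj qjj q qjj qjj q q qjj qjj q qjj qjj — and concatenate.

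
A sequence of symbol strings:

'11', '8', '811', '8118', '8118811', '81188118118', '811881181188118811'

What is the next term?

This is a Fibonacci-style word recurrence s(k) = s(k−1)·s(k−2): e.g. 8·11 = 811.
Continuing: 811881181188118811 · 81188118118 gives term 8.

81188118118811881181188118118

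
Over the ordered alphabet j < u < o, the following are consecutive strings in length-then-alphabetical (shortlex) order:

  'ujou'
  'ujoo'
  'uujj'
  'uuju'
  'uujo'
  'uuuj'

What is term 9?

uuoj

Advancing 3 positions from uuuj through uuuj → uuuu → uuuo reaches term 9.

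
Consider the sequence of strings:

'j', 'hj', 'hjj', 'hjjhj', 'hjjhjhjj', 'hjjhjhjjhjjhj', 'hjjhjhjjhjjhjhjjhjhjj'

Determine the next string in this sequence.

hjjhjhjjhjjhjhjjhjhjjhjjhjhjjhjjhj

From term 3 onward, concatenate the last term with the second-to-last: hj·j = hjj, hjj·hj = hjjhj, …
So term 8 is hjjhjhjjhjjhjhjjhjhjj·hjjhjhjjhjjhj.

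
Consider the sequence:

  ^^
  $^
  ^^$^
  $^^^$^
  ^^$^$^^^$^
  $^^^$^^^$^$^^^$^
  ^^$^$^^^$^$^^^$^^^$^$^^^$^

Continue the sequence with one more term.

From term 3 onward, concatenate the second-to-last term with the last: ^^·$^ = ^^$^, $^·^^$^ = $^^^$^, …
So term 8 is $^^^$^^^$^$^^^$^·^^$^$^^^$^$^^^$^^^$^$^^^$^.

$^^^$^^^$^$^^^$^^^$^$^^^$^$^^^$^^^$^$^^^$^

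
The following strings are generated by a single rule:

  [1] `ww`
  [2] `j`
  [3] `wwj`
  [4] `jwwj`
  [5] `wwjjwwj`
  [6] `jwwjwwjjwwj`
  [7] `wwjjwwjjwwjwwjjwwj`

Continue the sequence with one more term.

jwwjwwjjwwjwwjjwwjjwwjwwjjwwj

This is a Fibonacci-style word recurrence s(k) = s(k−2)·s(k−1): e.g. ww·j = wwj.
Continuing: jwwjwwjjwwj · wwjjwwjjwwjwwjjwwj gives term 8.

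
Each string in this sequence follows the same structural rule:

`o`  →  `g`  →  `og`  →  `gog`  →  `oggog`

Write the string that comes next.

This is a Fibonacci-style word recurrence s(k) = s(k−2)·s(k−1): e.g. o·g = og.
The next term joins gog and oggog.

gogoggog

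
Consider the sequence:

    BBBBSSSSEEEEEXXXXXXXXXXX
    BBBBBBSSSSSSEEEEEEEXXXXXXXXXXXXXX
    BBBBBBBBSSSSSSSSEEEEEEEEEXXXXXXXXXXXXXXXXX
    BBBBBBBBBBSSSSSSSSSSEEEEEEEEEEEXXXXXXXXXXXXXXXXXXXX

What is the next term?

Term n consists of 2n-2 B's, followed by 2n-2 S's, followed by 2n-1 E's, followed by 3n+2 X's, where the shown terms are n = 3, 4, 5, 6.
Setting n = 7 gives 12, 12, 13, 23 characters in each block.

BBBBBBBBBBBBSSSSSSSSSSSSEEEEEEEEEEEEEXXXXXXXXXXXXXXXXXXXXXXX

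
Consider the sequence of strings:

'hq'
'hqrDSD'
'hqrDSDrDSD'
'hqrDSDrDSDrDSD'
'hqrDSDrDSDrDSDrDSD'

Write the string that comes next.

The strings grow by a fixed suffix rDSD each time.
So the next term is hqrDSDrDSDrDSDrDSD·rDSD.

hqrDSDrDSDrDSDrDSDrDSD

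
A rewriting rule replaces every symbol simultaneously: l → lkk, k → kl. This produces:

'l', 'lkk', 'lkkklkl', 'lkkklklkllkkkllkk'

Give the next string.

lkkklklkllkkkllkkkllkklkkklklkllkklkkklkl

Applying the rule to each of the 17 symbols of lkkklklkllkkkllkk gives the pieces lkk kl kl kl lkk kl lkk kl lkk lkk kl kl kl lkk lkk kl kl, which concatenate to the answer.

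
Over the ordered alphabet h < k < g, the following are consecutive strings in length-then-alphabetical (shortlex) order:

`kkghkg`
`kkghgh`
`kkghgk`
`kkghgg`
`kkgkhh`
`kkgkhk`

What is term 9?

kkgkkk

Advancing 3 positions from kkgkhk through kkgkhk → kkgkhg → kkgkkh reaches term 9.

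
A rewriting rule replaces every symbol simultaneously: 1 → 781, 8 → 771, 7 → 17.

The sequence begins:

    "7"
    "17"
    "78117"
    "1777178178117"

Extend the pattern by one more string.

781171717781177717811777178178117

φ(1777178178117) expands symbol-by-symbol to 781 17 17 17 781 17 771 781 17 771 781 781 17; joining the 13 pieces gives the next term.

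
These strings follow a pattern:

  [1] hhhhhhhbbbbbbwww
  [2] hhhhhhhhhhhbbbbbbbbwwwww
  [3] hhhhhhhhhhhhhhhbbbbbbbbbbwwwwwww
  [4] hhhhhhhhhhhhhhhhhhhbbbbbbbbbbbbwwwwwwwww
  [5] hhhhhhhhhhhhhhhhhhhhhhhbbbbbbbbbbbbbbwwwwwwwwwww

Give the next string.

hhhhhhhhhhhhhhhhhhhhhhhhhhhbbbbbbbbbbbbbbbbwwwwwwwwwwwww

Reading off run lengths: h runs 7, 11, 15, 19, 23; b runs 6, 8, 10, 12, 14; w runs 3, 5, 7, 9, 11 — each is linear in n, where the shown terms are n = 2, 3, 4, 5, 6.
At n = 7 the blocks have lengths 27, 16, 13.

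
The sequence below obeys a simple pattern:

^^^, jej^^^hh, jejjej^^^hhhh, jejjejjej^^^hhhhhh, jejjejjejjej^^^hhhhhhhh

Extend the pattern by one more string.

Every step adds jej to the front and hh to the end of the previous string.
One more step from jejjejjejjej^^^hhhhhhhh gives the answer.

jejjejjejjejjej^^^hhhhhhhhhh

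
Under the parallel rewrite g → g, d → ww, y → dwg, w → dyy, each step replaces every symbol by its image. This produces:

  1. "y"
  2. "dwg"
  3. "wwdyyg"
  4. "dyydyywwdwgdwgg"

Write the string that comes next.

Rewriting the 15 symbols of dyydyywwdwgdwgg one by one yields ww dwg dwg ww dwg dwg dyy dyy ww dyy g ww dyy g g; concatenated:

wwdwgdwgwwdwgdwgdyydyywwdyygwwdyygg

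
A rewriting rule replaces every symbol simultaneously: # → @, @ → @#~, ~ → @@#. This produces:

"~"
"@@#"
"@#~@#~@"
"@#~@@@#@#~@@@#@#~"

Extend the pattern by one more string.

@#~@@@#@#~@#~@#~@@#~@@@#@#~@#~@#~@@#~@@@#

Applying the rule to each of the 17 symbols of @#~@@@#@#~@@@#@#~ gives the pieces @#~ @ @@# @#~ @#~ @#~ @ @#~ @ @@# @#~ @#~ @#~ @ @#~ @ @@#, which concatenate to the answer.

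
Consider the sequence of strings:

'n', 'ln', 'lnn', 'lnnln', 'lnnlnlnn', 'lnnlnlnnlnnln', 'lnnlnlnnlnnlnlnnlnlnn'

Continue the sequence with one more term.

Each term (from the third on) is the previous term followed by the one before it: term 3 = ln·n = lnn.
Continuing: lnnlnlnnlnnlnlnnlnlnn · lnnlnlnnlnnln gives term 8.

lnnlnlnnlnnlnlnnlnlnnlnnlnlnnlnnln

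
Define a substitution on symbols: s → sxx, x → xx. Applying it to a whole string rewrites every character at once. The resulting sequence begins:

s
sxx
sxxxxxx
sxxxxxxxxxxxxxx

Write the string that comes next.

Rewriting the 15 symbols of sxxxxxxxxxxxxxx one by one yields sxx xx xx xx xx xx xx xx xx xx xx xx xx xx xx; concatenated:

sxxxxxxxxxxxxxxxxxxxxxxxxxxxxxx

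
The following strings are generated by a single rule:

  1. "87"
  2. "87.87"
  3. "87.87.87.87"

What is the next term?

Every step duplicates the string with '.' between the halves.
One more doubling of 87.87.87.87 gives the answer.

87.87.87.87.87.87.87.87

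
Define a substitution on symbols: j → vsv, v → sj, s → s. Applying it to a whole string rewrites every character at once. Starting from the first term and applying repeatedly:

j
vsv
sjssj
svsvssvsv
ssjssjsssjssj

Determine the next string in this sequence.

ssvsvssvsvsssvsvssvsv

φ(ssjssjsssjssj) expands symbol-by-symbol to s s vsv s s vsv s s s vsv s s vsv; joining the 13 pieces gives the next term.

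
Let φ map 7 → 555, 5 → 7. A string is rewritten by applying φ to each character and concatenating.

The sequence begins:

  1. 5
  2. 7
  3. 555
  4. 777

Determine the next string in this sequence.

Expanding 777: 7→555, 7→555, 7→555. Concatenated: 555 555 555.

555555555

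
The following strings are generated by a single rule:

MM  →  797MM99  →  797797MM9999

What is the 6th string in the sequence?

797797797797797MM9999999999

Every step adds 797 to the front and 99 to the end of the previous string.
From 797797MM9999, 3 further steps: 797797MM9999 → 797797797MM999999 → 797797797797MM99999999 → (answer).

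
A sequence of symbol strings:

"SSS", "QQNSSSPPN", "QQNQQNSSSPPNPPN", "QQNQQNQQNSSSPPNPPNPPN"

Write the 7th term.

s(k+1) = QQN·s(k)·PPN, so each term gains QQN as a prefix and PPN as a suffix.
From QQNQQNQQNSSSPPNPPNPPN, 3 further steps: QQNQQNQQNSSSPPNPPNPPN → QQNQQNQQNQQNSSSPPNPPNPPNPPN → QQNQQNQQNQQNQQNSSSPPNPPNPPNPPNPPN → (answer).

QQNQQNQQNQQNQQNQQNSSSPPNPPNPPNPPNPPNPPN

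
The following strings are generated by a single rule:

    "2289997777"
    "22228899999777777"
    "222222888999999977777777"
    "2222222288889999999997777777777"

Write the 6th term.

222222222222888888999999999999977777777777777

Each string has the form 2^{2n} 8^{n} 9^{2n+1} 7^{2n+2} (n = 1, 2, …).
Setting n = 6 gives 12, 6, 13, 14 characters in each block.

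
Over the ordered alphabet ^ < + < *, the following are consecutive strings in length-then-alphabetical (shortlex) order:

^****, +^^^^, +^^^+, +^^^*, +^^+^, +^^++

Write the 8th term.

+^^*^

Advancing 2 positions from +^^++ through +^^++ → +^^+* reaches term 8.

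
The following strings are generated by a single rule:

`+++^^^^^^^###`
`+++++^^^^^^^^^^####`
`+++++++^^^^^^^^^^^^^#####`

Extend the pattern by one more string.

+++++++++^^^^^^^^^^^^^^^^######

Each string has the form +^{2n-1} ^^{3n+1} #^{n+1}, where the shown terms are n = 2, 3, 4.
At n = 5 the blocks have lengths 9, 16, 6.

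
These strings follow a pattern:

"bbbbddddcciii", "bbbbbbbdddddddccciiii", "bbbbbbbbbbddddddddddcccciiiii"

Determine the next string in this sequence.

Each string has the form b^{3n+1} d^{3n+1} c^{n+1} i^{n+2} (n = 1, 2, …).
At n = 4 the blocks have lengths 13, 13, 5, 6.

bbbbbbbbbbbbbdddddddddddddccccciiiiii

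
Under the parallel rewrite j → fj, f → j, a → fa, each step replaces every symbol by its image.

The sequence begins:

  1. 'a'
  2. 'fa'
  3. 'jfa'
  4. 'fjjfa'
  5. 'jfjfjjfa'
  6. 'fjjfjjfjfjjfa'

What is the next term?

Applying the rule to each of the 13 symbols of fjjfjjfjfjjfa gives the pieces j fj fj j fj fj j fj j fj fj j fa, which concatenate to the answer.

jfjfjjfjfjjfjjfjfjjfa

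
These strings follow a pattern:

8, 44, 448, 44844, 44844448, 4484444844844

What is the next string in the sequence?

This is a Fibonacci-style word recurrence s(k) = s(k−1)·s(k−2): e.g. 44·8 = 448.
The next term joins 4484444844844 and 44844448.

448444484484444844448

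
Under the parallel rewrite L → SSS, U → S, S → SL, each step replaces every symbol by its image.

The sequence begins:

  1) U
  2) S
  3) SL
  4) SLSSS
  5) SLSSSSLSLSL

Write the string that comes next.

SLSSSSLSLSLSLSSSSLSSSSLSSS

Apply φ to SLSSSSLSLSL symbol by symbol: S→SL, L→SSS, S→SL, S→SL, S→SL, S→SL, L→SSS, S→SL, L→SSS, S→SL, L→SSS; joined: SL SSS SL SL SL SL SSS SL SSS SL SSS.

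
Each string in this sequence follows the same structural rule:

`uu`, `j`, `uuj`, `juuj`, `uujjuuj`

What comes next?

Each term (from the third on) is the two preceding terms concatenated in order: term 3 = uu·j = uuj.
The next term joins juuj and uujjuuj.

juujuujjuuj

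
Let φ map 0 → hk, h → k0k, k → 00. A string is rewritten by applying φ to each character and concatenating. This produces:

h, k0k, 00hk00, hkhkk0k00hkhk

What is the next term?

k0k00k0k0000hk00hkhkk0k00k0k00

Applying the rule to each of the 13 symbols of hkhkk0k00hkhk gives the pieces k0k 00 k0k 00 00 hk 00 hk hk k0k 00 k0k 00, which concatenate to the answer.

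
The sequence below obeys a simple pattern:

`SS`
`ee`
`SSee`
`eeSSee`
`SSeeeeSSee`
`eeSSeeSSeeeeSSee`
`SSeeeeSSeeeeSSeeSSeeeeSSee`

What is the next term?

eeSSeeSSeeeeSSeeSSeeeeSSeeeeSSeeSSeeeeSSee

Each term (from the third on) is the two preceding terms concatenated in order: term 3 = SS·ee = SSee.
So term 8 is eeSSeeSSeeeeSSee·SSeeeeSSeeeeSSeeSSeeeeSSee.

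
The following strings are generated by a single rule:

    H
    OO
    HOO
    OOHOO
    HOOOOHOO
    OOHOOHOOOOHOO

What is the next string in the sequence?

From term 3 onward, concatenate the second-to-last term with the last: H·OO = HOO, OO·HOO = OOHOO, …
The next term joins HOOOOHOO and OOHOOHOOOOHOO.

HOOOOHOOOOHOOHOOOOHOO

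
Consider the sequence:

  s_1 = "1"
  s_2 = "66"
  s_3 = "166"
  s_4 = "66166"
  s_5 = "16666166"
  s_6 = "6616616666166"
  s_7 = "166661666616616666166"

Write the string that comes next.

This is a Fibonacci-style word recurrence s(k) = s(k−2)·s(k−1): e.g. 1·66 = 166.
Continuing: 6616616666166 · 166661666616616666166 gives term 8.

6616616666166166661666616616666166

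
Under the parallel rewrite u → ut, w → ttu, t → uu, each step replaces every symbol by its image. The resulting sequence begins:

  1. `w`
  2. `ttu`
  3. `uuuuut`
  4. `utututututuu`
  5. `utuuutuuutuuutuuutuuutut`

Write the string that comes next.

Replace each of the 24 characters of utuuutuuutuuutuuutuuutut in place — ut uu ut ut ut uu ut ut ut uu ut ut ut uu ut ut ut uu ut ut ut uu ut uu — and concatenate.

utuuutututuuutututuuutututuuutututuuutututuuutuu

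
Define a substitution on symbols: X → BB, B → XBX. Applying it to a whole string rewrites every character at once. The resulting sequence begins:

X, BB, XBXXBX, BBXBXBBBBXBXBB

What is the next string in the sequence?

XBXXBXBBXBXBBXBXXBXXBXXBXBBXBXBBXBXXBX

Applying the rule to each of the 14 symbols of BBXBXBBBBXBXBB gives the pieces XBX XBX BB XBX BB XBX XBX XBX XBX BB XBX BB XBX XBX, which concatenate to the answer.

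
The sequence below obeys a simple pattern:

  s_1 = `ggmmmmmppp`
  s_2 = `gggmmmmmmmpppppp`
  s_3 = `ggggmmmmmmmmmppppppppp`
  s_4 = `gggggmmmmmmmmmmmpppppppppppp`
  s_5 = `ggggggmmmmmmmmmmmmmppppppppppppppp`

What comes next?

gggggggmmmmmmmmmmmmmmmpppppppppppppppppp

Term n consists of n+1 g's, followed by 2n+3 m's, followed by 3n p's (n = 1, 2, …).
At n = 6 the blocks have lengths 7, 15, 18.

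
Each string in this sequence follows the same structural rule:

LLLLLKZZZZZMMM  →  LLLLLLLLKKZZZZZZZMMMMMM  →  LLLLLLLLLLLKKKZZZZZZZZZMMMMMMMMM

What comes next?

LLLLLLLLLLLLLLKKKKZZZZZZZZZZZMMMMMMMMMMMM

Each string has the form L^{3n+2} K^{n} Z^{2n+3} M^{3n} (n = 1, 2, …).
For the next term, n = 4, so the run lengths are 14, 4, 11, 12.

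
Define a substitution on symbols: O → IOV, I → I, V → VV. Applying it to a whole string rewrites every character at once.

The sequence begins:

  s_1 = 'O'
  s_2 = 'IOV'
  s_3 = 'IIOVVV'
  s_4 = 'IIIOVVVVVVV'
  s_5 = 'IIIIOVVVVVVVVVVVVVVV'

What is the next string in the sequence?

IIIIIOVVVVVVVVVVVVVVVVVVVVVVVVVVVVVVV

φ(IIIIOVVVVVVVVVVVVVVV) expands symbol-by-symbol to I I I I IOV VV VV VV VV VV VV VV VV VV VV VV VV VV VV VV; joining the 20 pieces gives the next term.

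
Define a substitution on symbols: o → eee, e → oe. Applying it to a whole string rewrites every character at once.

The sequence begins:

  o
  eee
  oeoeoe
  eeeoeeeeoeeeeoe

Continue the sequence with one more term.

oeoeoeeeeoeoeoeoeeeeoeoeoeoeeeeoe

φ(eeeoeeeeoeeeeoe) expands symbol-by-symbol to oe oe oe eee oe oe oe oe eee oe oe oe oe eee oe; joining the 15 pieces gives the next term.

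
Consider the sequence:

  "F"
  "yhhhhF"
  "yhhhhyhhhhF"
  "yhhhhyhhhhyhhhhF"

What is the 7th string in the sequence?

Every step adds yhhhh at the front: s(k+1) = yhhhh·s(k).
From yhhhhyhhhhyhhhhF, 3 further steps: yhhhhyhhhhyhhhhF → yhhhhyhhhhyhhhhyhhhhF → yhhhhyhhhhyhhhhyhhhhyhhhhF → (answer).

yhhhhyhhhhyhhhhyhhhhyhhhhyhhhhF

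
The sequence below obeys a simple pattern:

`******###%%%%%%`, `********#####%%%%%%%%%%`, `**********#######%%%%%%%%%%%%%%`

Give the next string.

Reading off run lengths: * runs 6, 8, 10; # runs 3, 5, 7; % runs 6, 10, 14 — each is linear in n, where the shown terms are n = 2, 3, 4.
For the next term, n = 5, so the run lengths are 12, 9, 18.

************#########%%%%%%%%%%%%%%%%%%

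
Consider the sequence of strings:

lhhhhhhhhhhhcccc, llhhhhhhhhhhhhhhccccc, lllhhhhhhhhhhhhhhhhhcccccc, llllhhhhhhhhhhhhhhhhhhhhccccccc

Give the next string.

Reading off run lengths: l runs 1, 2, 3, 4; h runs 11, 14, 17, 20; c runs 4, 5, 6, 7 — each is linear in n, where the shown terms are n = 3, 4, 5, 6.
For the next term, n = 7, so the run lengths are 5, 23, 8.

lllllhhhhhhhhhhhhhhhhhhhhhhhcccccccc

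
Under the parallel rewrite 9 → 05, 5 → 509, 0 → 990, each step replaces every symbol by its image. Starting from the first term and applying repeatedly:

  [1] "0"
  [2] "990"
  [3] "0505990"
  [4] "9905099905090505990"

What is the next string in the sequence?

Rewriting the 19 symbols of 9905099905090505990 one by one yields 05 05 990 509 990 05 05 05 990 509 990 05 990 509 990 509 05 05 990; concatenated:

0505990509990050505990509990059905099905090505990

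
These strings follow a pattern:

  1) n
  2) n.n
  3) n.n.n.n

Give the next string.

n.n.n.n.n.n.n.n

Each string is two copies of the previous one joined by '.'.
So the next term is two copies of n.n.n.n with '.' between the halves.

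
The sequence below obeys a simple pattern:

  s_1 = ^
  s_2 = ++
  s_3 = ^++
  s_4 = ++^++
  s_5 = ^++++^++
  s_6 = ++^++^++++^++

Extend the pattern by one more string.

Each term (from the third on) is the two preceding terms concatenated in order: term 3 = ^·++ = ^++.
Continuing: ^++++^++ · ++^++^++++^++ gives term 7.

^++++^++++^++^++++^++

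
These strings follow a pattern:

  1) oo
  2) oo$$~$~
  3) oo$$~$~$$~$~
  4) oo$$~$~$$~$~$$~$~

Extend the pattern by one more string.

Every step adds $$~$~ to the end: s(k+1) = s(k)·$$~$~.
One more step from oo$$~$~$$~$~$$~$~ gives the answer.

oo$$~$~$$~$~$$~$~$$~$~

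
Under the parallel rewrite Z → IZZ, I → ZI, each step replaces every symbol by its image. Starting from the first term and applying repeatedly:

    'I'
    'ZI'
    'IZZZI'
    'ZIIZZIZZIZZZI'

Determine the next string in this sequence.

Replace each of the 13 characters of ZIIZZIZZIZZZI in place — IZZ ZI ZI IZZ IZZ ZI IZZ IZZ ZI IZZ IZZ IZZ ZI — and concatenate.

IZZZIZIIZZIZZZIIZZIZZZIIZZIZZIZZZI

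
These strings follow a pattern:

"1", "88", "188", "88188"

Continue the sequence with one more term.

This is a Fibonacci-style word recurrence s(k) = s(k−2)·s(k−1): e.g. 1·88 = 188.
So term 5 is 188·88188.

18888188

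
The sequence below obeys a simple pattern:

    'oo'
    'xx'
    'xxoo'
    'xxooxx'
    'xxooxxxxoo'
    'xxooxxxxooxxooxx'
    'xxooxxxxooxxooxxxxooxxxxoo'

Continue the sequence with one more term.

xxooxxxxooxxooxxxxooxxxxooxxooxxxxooxxooxx

From term 3 onward, concatenate the last term with the second-to-last: xx·oo = xxoo, xxoo·xx = xxooxx, …
Continuing: xxooxxxxooxxooxxxxooxxxxoo · xxooxxxxooxxooxx gives term 8.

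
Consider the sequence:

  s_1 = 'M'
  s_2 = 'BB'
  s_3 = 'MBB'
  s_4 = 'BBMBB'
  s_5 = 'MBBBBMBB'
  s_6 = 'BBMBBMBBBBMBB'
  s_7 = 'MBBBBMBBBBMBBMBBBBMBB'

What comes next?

From term 3 onward, concatenate the second-to-last term with the last: M·BB = MBB, BB·MBB = BBMBB, …
Continuing: BBMBBMBBBBMBB · MBBBBMBBBBMBBMBBBBMBB gives term 8.

BBMBBMBBBBMBBMBBBBMBBBBMBBMBBBBMBB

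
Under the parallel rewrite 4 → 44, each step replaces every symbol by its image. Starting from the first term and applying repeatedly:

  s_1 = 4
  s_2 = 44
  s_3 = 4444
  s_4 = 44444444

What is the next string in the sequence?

4444444444444444

Apply φ to 44444444 symbol by symbol: 4→44, 4→44, 4→44, 4→44, 4→44, 4→44, 4→44, 4→44; joined: 44 44 44 44 44 44 44 44.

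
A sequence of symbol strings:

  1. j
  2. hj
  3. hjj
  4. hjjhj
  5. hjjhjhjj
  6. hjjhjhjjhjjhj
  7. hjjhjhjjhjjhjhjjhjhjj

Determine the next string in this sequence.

Each term (from the third on) is the previous term followed by the one before it: term 3 = hj·j = hjj.
The next term joins hjjhjhjjhjjhjhjjhjhjj and hjjhjhjjhjjhj.

hjjhjhjjhjjhjhjjhjhjjhjjhjhjjhjjhj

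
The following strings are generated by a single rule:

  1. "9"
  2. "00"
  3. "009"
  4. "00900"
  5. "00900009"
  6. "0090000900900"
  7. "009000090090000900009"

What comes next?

0090000900900009000090090000900900

This is a Fibonacci-style word recurrence s(k) = s(k−1)·s(k−2): e.g. 00·9 = 009.
So term 8 is 009000090090000900009·0090000900900.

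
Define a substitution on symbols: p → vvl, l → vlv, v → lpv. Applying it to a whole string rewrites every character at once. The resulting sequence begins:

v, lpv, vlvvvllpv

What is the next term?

lpvvlvlpvlpvlpvvlvvlvvvllpv

Rewriting each symbol of vlvvvllpv: v→lpv, l→vlv, v→lpv, v→lpv, v→lpv, l→vlv, l→vlv, p→vvl, v→lpv, which concatenates to lpv vlv lpv lpv lpv vlv vlv vvl lpv.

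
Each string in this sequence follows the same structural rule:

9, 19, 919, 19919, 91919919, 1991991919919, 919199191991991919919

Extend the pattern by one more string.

1991991919919919199191991991919919

Each term (from the third on) is the two preceding terms concatenated in order: term 3 = 9·19 = 919.
Continuing: 1991991919919 · 919199191991991919919 gives term 8.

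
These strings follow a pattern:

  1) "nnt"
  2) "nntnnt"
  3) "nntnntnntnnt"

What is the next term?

Every step duplicates the string.
Doubling nntnntnntnnt:

nntnntnntnntnntnntnntnnt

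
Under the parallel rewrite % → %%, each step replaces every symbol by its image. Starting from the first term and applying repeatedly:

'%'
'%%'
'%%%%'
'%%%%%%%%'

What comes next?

Apply φ to %%%%%%%% symbol by symbol: %→%%, %→%%, %→%%, %→%%, %→%%, %→%%, %→%%, %→%%; joined: %% %% %% %% %% %% %% %%.

%%%%%%%%%%%%%%%%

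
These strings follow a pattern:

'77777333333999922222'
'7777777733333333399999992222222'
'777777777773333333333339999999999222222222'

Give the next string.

The n-th term is 3n+2 7's then 3n+3 3's then 3n+1 9's then 2n+3 2's (n = 1, 2, …).
Setting n = 4 gives 14, 15, 13, 11 characters in each block.

77777777777777333333333333333999999999999922222222222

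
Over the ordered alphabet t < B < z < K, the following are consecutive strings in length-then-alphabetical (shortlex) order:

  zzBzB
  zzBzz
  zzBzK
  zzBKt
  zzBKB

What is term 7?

zzBKK

Continuing the enumeration 2 steps past zzBKB: zzBKB → zzBKz → (answer).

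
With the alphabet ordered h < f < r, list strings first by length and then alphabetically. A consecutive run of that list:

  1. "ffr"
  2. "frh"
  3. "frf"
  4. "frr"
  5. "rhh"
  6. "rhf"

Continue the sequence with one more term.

Treat rhf as a base-3 numeral over the given alphabet and add one, carrying through any trailing r's.

rhr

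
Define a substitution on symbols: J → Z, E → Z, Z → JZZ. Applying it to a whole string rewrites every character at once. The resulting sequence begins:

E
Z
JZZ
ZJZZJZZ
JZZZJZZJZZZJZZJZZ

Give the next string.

ZJZZJZZJZZZJZZJZZZJZZJZZJZZZJZZJZZZJZZJZZ

Applying the rule to each of the 17 symbols of JZZZJZZJZZZJZZJZZ gives the pieces Z JZZ JZZ JZZ Z JZZ JZZ Z JZZ JZZ JZZ Z JZZ JZZ Z JZZ JZZ, which concatenate to the answer.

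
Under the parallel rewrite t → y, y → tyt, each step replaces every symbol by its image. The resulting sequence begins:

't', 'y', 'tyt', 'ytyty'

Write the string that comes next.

Apply φ to ytyty symbol by symbol: y→tyt, t→y, y→tyt, t→y, y→tyt; joined: tyt y tyt y tyt.

tytytytytyt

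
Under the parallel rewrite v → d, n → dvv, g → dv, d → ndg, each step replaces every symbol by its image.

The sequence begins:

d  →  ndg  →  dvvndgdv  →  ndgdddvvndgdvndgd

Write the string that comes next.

Applying the rule to each of the 17 symbols of ndgdddvvndgdvndgd gives the pieces dvv ndg dv ndg ndg ndg d d dvv ndg dv ndg d dvv ndg dv ndg, which concatenate to the answer.

dvvndgdvndgndgndgdddvvndgdvndgddvvndgdvndg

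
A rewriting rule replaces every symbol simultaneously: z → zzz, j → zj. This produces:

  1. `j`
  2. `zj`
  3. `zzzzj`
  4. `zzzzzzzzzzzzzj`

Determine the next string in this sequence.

φ(zzzzzzzzzzzzzj) expands symbol-by-symbol to zzz zzz zzz zzz zzz zzz zzz zzz zzz zzz zzz zzz zzz zj; joining the 14 pieces gives the next term.

zzzzzzzzzzzzzzzzzzzzzzzzzzzzzzzzzzzzzzzzj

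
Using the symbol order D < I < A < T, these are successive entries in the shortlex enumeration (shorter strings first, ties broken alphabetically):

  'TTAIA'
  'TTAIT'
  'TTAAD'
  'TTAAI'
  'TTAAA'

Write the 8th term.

TTATI

Continuing the enumeration 3 steps past TTAAA: TTAAA → TTAAT → TTATD → (answer).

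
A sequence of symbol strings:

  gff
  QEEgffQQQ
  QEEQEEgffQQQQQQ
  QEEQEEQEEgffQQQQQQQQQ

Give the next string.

Every step adds QEE to the front and QQQ to the end of the previous string.
So the next term is QEE·QEEQEEQEEgffQQQQQQQQQ·QQQ.

QEEQEEQEEQEEgffQQQQQQQQQQQQ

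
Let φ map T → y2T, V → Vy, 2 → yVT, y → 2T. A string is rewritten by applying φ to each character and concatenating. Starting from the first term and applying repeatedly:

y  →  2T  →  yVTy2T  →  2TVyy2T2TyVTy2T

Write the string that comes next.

yVTy2TVy2T2TyVTy2TyVTy2T2TVyy2T2TyVTy2T

φ(2TVyy2T2TyVTy2T) expands symbol-by-symbol to yVT y2T Vy 2T 2T yVT y2T yVT y2T 2T Vy y2T 2T yVT y2T; joining the 15 pieces gives the next term.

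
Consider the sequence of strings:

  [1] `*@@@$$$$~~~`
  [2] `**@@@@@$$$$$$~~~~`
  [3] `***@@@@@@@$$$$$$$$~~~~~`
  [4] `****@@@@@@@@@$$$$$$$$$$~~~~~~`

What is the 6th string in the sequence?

******@@@@@@@@@@@@@$$$$$$$$$$$$$$~~~~~~~~

Reading off run lengths: * runs 1, 2, 3, 4; @ runs 3, 5, 7, 9; $ runs 4, 6, 8, 10; ~ runs 3, 4, 5, 6 — each is linear in n, where the shown terms are n = 2, 3, 4, 5.
At n = 7 the blocks have lengths 6, 13, 14, 8.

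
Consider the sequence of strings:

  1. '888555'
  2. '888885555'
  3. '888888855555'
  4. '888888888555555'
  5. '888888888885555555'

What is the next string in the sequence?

888888888888855555555

Each string has the form 8^{2n-1} 5^{n+1}, where the shown terms are n = 2, 3, 4, 5, 6.
Setting n = 7 gives 13, 8 characters in each block.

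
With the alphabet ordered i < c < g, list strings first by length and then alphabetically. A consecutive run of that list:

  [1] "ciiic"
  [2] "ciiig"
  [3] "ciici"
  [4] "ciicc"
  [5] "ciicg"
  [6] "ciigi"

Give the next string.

The successor of ciigi increments the rightmost position that isn't already g and resets every position after it to i.

ciigc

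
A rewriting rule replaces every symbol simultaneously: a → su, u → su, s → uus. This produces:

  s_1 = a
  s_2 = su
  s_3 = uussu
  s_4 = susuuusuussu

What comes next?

Expanding susuuusuussu: s→uus, u→su, s→uus, u→su, u→su, u→su, s→uus, u→su, u→su, s→uus, s→uus, u→su. Concatenated: uus su uus su su su uus su su uus uus su.

uussuuussususuuussusuuusuussu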